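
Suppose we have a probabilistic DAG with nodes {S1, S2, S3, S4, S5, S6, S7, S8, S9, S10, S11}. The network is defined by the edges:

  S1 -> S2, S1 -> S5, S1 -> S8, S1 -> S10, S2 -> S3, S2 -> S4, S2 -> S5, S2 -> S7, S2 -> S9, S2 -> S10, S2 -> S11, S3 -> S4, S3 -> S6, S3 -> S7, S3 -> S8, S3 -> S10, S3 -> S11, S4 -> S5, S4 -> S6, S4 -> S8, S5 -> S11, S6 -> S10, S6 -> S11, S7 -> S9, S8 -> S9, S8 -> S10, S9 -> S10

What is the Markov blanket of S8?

Parents of S8: S1, S3, S4.
Children of S8: S9, S10.
For each child, the remaining parents (spouses of S8):
  S9: S2, S7
  S10: S1, S2, S3, S6, S9
Taking the union gives {S1, S2, S3, S4, S6, S7, S9, S10}.

{S1, S2, S3, S4, S6, S7, S9, S10}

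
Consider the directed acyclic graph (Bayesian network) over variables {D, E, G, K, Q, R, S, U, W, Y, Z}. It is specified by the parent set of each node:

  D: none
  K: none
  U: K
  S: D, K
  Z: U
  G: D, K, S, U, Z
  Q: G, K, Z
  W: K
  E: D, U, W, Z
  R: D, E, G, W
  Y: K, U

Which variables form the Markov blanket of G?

Children of G: Q, R.
G has parents D, K, S, U, Z.
Parents of each child, excluding G:
  Q: K, Z
  R: D, E, W
Union: {D, K, S, U, Z} ∪ {Q, R} ∪ {D, E, K, W, Z} = {D, E, K, Q, R, S, U, W, Z}.

{D, E, K, Q, R, S, U, W, Z}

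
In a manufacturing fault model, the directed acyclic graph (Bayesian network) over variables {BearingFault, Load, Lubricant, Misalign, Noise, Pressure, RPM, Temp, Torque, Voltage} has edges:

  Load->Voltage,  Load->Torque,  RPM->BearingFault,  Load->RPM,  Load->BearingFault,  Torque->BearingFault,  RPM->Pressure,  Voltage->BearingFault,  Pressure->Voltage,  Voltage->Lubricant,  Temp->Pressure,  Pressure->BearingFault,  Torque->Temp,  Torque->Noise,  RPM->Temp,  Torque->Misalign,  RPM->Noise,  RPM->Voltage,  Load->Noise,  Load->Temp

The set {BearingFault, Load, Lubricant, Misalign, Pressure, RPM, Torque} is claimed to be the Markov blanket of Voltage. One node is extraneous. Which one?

Misalign

Pa(Voltage) = {Load, Pressure, RPM}.
Children of Voltage: BearingFault, Lubricant.
For each child, the remaining parents (spouses of Voltage):
  BearingFault: Load, Pressure, RPM, Torque
  Lubricant: —
MB(Voltage) = {BearingFault, Load, Lubricant, Pressure, RPM, Torque}.
Misalign is neither a parent, child, nor co-parent of Voltage, so it does not belong.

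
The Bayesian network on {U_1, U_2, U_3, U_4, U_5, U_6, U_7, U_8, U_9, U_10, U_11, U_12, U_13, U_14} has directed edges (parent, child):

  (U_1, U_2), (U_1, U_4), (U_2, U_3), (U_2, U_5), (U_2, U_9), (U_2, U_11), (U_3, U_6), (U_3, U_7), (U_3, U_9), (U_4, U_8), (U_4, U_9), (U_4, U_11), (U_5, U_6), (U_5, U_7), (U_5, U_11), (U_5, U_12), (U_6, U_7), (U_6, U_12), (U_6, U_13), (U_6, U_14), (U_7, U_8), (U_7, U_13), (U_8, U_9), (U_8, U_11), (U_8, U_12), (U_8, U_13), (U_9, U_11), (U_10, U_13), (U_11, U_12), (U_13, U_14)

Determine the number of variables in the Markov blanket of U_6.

A node's Markov blanket = Pa ∪ Ch ∪ (parents of Ch other than the node itself).
Ch(U_6) = {U_7, U_12, U_13, U_14}.
Pa(U_6) = {U_3, U_5}.
Other parents of U_6's children:
  U_7 also has parents U_3, U_5.
  parents(U_12) \ {U_6} = {U_5, U_8, U_11}.
  U_13 also has parents U_7, U_8, U_10.
  U_14 also has parent U_13.
MB(U_6) = {U_3, U_5, U_7, U_8, U_10, U_11, U_12, U_13, U_14}, which has 9 nodes.

9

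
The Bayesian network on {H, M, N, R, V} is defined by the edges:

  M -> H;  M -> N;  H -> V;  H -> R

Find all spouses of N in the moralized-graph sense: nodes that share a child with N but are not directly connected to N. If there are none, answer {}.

N has no children, so it has no co-parents. The set is empty.

{}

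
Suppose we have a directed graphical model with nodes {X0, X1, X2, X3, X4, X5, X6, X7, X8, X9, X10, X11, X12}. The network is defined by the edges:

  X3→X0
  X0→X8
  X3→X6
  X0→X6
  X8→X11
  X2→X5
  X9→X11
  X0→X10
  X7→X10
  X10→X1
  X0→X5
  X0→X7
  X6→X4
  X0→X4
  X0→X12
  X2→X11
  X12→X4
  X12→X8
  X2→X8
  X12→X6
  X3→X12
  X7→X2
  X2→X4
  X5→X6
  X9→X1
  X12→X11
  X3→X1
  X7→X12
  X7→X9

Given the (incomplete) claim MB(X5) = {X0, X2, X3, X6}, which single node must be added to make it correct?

Parents of X5: X0, X2.
Ch(X5) = {X6}.
Co-parents of X5 (other parents of its children):
  X6 also has parents X0, X3, X12.
MB(X5) = {X0, X2, X3, X6, X12}.
Comparing with the claimed set, X12 is missing.

X12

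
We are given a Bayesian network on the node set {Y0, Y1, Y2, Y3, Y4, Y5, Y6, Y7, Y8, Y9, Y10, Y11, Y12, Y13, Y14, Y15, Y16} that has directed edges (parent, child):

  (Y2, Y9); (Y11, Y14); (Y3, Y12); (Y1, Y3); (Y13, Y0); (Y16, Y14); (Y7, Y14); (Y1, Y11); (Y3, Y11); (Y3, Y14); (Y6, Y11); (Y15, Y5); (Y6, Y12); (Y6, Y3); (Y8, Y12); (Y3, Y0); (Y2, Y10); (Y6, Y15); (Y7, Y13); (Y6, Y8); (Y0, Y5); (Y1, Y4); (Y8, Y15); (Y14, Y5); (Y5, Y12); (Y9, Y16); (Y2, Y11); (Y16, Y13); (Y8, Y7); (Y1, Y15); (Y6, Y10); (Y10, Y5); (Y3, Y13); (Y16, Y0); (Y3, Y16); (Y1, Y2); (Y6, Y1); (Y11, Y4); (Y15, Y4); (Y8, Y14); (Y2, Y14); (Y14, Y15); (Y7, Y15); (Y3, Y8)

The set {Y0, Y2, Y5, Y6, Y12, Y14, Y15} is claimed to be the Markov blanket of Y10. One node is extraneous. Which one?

Recall MB(v) = parents ∪ children ∪ spouses, where spouses are the other parents of v's children.
Pa(Y10) = {Y2, Y6}.
Y10's children: Y5.
For each child, the remaining parents (spouses of Y10):
  Y5's other parents are Y0, Y14, Y15.
MB(Y10) = {Y0, Y2, Y5, Y6, Y14, Y15}.
Y12 is neither a parent, child, nor co-parent of Y10, so it does not belong.

Y12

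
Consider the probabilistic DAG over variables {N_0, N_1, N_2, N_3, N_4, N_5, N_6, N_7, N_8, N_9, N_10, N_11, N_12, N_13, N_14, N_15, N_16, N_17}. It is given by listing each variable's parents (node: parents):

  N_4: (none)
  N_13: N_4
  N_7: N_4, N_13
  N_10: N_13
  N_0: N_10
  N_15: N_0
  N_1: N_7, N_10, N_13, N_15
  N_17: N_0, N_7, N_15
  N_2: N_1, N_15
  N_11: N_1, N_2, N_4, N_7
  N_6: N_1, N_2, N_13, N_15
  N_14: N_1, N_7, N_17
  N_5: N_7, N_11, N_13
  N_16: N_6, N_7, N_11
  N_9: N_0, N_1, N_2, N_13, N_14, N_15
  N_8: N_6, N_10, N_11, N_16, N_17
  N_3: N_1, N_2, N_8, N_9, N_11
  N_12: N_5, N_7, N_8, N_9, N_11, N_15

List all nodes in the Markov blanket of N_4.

{N_1, N_2, N_7, N_11, N_13}

Ch(N_4) = {N_7, N_11, N_13}.
Pa(N_4) = {}.
Co-parents of N_4 (other parents of its children):
  N_13 has no other parent.
  N_7's other parent is N_13.
  N_11's other parents are N_1, N_2, N_7.
Taking the union gives {N_1, N_2, N_7, N_11, N_13}.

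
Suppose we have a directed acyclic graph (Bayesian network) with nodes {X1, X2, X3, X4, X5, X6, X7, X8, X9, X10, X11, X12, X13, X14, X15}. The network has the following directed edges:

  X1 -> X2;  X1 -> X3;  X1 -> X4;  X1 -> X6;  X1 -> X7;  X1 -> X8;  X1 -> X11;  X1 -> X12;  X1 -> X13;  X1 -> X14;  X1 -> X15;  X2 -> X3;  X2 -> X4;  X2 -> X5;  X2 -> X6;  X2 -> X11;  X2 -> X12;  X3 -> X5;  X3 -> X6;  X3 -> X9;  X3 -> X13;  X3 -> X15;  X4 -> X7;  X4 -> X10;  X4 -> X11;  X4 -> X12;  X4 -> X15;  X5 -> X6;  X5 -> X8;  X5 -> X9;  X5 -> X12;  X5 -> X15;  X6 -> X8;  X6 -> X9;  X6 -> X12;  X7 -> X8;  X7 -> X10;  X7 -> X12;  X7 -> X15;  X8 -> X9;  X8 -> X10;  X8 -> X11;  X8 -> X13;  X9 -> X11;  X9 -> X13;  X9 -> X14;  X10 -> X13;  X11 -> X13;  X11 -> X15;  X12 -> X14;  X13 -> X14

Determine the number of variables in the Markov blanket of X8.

Parents of X8: X1, X5, X6, X7.
X8 has children X9, X10, X11, X13.
For each child, the remaining parents (spouses of X8):
  X9 also has parents X3, X5, X6.
  X10 also has parents X4, X7.
  X11 also has parents X1, X2, X4, X9.
  X13's other parents are X1, X3, X9, X10, X11.
MB(X8) = {X1, X2, X3, X4, X5, X6, X7, X9, X10, X11, X13}, which has 11 nodes.

11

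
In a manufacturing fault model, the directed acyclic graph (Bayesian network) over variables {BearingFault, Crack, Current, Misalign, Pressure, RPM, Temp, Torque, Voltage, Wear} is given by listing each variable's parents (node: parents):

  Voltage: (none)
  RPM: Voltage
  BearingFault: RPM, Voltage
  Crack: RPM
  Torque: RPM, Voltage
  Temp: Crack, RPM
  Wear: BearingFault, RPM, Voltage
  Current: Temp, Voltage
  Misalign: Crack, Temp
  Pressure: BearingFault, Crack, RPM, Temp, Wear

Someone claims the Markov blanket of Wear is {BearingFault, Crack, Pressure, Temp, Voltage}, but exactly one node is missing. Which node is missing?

Wear has parents BearingFault, RPM, Voltage.
Ch(Wear) = {Pressure}.
For each child, the remaining parents (spouses of Wear):
  Pressure's other parents are BearingFault, Crack, RPM, Temp.
MB(Wear) = {BearingFault, Crack, Pressure, RPM, Temp, Voltage}.
Comparing with the claimed set, RPM is missing.

RPM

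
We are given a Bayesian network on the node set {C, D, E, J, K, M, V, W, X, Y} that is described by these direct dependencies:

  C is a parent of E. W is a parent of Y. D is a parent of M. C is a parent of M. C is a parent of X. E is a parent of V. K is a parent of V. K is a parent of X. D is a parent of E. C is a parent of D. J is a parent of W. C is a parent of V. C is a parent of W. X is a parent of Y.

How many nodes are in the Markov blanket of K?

4

Pa(K) = {}.
Children of K: V, X.
Other parents of K's children:
  V also has parents C, E.
  parents(X) \ {K} = {C}.
MB(K) = {C, E, V, X}, which has 4 nodes.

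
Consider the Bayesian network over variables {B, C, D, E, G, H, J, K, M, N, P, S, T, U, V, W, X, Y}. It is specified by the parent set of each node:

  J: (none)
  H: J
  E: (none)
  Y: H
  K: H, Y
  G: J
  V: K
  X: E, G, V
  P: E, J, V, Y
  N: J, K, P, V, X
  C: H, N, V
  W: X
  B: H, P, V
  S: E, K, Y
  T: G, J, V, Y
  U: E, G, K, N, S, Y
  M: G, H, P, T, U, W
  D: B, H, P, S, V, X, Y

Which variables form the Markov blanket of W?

Pa(W) = {X}.
W has child M.
Other parents of W's children:
  M also has parents G, H, P, T, U.
MB(W) = {G, H, M, P, T, U, X}.

{G, H, M, P, T, U, X}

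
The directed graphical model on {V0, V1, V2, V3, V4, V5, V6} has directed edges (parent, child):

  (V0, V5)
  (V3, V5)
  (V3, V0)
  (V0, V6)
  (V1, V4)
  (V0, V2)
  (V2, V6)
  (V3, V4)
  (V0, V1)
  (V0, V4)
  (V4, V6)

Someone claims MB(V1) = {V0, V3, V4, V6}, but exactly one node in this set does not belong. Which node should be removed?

The Markov blanket of a node is its parents, its children, and the other parents of its children.
V1 has parent V0.
Ch(V1) = {V4}.
Parents of each child, excluding V1:
  V4's other parents are V0, V3.
MB(V1) = {V0, V3, V4}.
V6 is neither a parent, child, nor co-parent of V1, so it does not belong.

V6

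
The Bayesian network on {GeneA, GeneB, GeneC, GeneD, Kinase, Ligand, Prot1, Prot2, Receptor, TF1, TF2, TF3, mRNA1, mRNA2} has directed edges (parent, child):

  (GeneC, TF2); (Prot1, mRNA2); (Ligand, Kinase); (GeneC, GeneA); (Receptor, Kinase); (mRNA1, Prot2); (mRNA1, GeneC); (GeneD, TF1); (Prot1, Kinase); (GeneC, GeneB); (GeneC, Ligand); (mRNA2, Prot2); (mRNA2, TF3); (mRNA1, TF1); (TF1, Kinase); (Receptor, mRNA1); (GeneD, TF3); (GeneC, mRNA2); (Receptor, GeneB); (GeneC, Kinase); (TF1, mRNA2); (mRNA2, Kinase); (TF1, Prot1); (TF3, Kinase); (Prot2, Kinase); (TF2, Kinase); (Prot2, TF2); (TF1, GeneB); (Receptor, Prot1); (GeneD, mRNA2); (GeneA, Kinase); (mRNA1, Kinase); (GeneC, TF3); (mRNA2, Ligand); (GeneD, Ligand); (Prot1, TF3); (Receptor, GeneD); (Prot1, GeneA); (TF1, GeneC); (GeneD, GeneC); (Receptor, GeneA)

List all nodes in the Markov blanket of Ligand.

Pa(Ligand) = {GeneC, GeneD, mRNA2}.
Ligand has child Kinase.
For each child, the remaining parents (spouses of Ligand):
  parents(Kinase) \ {Ligand} = {GeneA, GeneC, Prot1, Prot2, Receptor, TF1, TF2, TF3, mRNA1, mRNA2}.
So the Markov blanket of Ligand is {GeneA, GeneC, GeneD, Kinase, Prot1, Prot2, Receptor, TF1, TF2, TF3, mRNA1, mRNA2}.

{GeneA, GeneC, GeneD, Kinase, Prot1, Prot2, Receptor, TF1, TF2, TF3, mRNA1, mRNA2}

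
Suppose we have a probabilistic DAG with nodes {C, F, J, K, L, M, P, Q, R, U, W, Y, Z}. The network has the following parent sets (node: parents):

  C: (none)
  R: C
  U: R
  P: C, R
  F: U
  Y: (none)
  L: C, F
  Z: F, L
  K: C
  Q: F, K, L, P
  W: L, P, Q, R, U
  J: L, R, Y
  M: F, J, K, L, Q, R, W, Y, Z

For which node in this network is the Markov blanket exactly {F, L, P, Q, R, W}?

The target node must have every member of {F, L, P, Q, R, W} as a parent, child, or co-parent, and no others.
Parents of U: R; children: F, W; co-parents: L, P, Q, R.
These exactly cover the given set, so the node is U.

U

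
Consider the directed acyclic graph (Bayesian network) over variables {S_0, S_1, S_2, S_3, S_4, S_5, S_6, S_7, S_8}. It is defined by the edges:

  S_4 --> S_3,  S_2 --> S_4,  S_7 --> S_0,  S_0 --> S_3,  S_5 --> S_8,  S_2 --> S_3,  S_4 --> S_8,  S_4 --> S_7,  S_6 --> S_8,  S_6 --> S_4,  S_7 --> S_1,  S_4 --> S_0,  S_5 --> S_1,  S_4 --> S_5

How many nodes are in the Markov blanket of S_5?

Pa(S_5) = {S_4}.
Ch(S_5) = {S_1, S_8}.
For each child, the remaining parents (spouses of S_5):
  S_1's other parent is S_7.
  parents(S_8) \ {S_5} = {S_4, S_6}.
MB(S_5) = {S_1, S_4, S_6, S_7, S_8}, which has 5 nodes.

5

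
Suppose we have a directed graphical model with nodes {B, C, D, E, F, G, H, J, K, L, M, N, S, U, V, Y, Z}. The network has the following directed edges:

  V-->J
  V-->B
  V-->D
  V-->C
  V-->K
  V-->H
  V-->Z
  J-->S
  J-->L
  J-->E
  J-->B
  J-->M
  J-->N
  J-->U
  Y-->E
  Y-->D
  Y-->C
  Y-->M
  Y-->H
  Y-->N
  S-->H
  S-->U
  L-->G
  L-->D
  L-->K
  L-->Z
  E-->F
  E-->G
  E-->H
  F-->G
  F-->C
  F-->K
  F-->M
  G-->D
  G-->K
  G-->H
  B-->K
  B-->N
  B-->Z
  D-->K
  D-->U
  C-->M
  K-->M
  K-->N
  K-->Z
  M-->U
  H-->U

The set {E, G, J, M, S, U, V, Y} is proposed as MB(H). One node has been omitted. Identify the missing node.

H has parents E, G, S, V, Y.
H has child U.
For each child, the remaining parents (spouses of H):
  U: D, J, M, S
MB(H) = {D, E, G, J, M, S, U, V, Y}.
Comparing with the claimed set, D is missing.

D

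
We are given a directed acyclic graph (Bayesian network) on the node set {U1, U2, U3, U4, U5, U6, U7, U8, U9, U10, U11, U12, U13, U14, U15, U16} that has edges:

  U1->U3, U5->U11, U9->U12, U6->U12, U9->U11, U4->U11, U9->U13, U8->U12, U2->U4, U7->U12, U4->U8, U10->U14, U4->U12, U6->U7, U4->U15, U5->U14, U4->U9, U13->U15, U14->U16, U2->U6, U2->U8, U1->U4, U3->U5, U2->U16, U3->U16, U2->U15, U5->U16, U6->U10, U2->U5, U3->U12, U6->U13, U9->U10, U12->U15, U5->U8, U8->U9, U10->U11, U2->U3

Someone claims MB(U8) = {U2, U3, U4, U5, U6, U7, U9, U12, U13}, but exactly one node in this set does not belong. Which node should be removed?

Recall MB(v) = parents ∪ children ∪ spouses, where spouses are the other parents of v's children.
U8's parents: U2, U4, U5.
U8's children: U9, U12.
For each child, the remaining parents (spouses of U8):
  U9's other parent is U4.
  U12 also has parents U3, U4, U6, U7, U9.
MB(U8) = {U2, U3, U4, U5, U6, U7, U9, U12}.
U13 is neither a parent, child, nor co-parent of U8, so it does not belong.

U13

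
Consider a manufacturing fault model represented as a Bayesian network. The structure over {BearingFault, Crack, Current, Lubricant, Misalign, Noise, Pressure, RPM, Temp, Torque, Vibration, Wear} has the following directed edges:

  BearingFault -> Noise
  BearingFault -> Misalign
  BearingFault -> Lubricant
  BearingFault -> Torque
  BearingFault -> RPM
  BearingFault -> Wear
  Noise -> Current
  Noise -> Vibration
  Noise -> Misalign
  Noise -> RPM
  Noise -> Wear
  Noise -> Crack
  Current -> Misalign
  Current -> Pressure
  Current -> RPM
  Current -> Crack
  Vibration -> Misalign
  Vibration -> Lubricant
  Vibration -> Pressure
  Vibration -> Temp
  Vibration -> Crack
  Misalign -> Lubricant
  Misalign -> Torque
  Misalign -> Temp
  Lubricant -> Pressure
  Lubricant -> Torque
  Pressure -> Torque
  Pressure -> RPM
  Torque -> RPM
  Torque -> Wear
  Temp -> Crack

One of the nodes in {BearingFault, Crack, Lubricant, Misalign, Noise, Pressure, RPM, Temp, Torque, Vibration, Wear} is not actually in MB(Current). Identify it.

The Markov blanket of a node is its parents, its children, and the other parents of its children.
Current's children: Crack, Misalign, Pressure, RPM.
Current has parent Noise.
Co-parents of Current (other parents of its children):
  Misalign also has parents BearingFault, Noise, Vibration.
  parents(Pressure) \ {Current} = {Lubricant, Vibration}.
  RPM also has parents BearingFault, Noise, Pressure, Torque.
  Crack's other parents are Noise, Temp, Vibration.
MB(Current) = {BearingFault, Crack, Lubricant, Misalign, Noise, Pressure, RPM, Temp, Torque, Vibration}.
Wear is neither a parent, child, nor co-parent of Current, so it does not belong.

Wear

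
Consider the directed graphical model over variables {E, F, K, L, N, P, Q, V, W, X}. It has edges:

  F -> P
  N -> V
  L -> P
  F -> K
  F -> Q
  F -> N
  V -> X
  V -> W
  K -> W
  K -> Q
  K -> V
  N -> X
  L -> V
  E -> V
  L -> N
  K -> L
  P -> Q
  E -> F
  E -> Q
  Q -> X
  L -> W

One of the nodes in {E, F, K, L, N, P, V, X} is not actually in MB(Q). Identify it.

The Markov blanket of a node is its parents, its children, and the other parents of its children.
Q has parents E, F, K, P.
Q's children: X.
Other parents of Q's children:
  X also has parents N, V.
MB(Q) = {E, F, K, N, P, V, X}.
L is neither a parent, child, nor co-parent of Q, so it does not belong.

L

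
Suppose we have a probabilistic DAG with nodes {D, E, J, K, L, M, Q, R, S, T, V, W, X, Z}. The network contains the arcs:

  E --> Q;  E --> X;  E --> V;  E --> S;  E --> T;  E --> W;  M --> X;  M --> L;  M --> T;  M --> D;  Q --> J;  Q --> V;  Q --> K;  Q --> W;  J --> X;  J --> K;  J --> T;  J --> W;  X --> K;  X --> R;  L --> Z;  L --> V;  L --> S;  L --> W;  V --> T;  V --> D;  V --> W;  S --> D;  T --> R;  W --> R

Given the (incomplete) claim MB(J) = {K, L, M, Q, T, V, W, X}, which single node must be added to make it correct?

E

Pa(J) = {Q}.
J has children K, T, W, X.
For each child, the remaining parents (spouses of J):
  X: E, M
  K: Q, X
  T: E, M, V
  W: E, L, Q, V
MB(J) = {E, K, L, M, Q, T, V, W, X}.
Comparing with the claimed set, E is missing.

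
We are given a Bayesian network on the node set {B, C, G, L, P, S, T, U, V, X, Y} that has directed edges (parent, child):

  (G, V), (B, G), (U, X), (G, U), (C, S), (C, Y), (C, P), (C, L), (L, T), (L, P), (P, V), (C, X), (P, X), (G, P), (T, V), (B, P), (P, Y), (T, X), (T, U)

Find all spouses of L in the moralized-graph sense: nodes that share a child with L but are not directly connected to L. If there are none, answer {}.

{B, G}

Children of L: P, T.
  parents(P) \ {L} = {B, C, G}.
  T has no other parent.
Excluding nodes already adjacent to L (C, P, T), the co-parent-only contribution is {B, G}.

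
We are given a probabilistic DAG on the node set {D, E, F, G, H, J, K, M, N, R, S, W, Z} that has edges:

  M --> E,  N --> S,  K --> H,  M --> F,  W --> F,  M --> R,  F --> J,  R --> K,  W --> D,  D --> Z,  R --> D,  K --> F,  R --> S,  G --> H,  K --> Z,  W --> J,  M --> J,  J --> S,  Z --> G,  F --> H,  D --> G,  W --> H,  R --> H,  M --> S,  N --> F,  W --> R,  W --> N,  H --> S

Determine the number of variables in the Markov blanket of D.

D's parents: R, W.
Children of D: G, Z.
For each child, the remaining parents (spouses of D):
  parents(Z) \ {D} = {K}.
  G's other parent is Z.
MB(D) = {G, K, R, W, Z}, which has 5 nodes.

5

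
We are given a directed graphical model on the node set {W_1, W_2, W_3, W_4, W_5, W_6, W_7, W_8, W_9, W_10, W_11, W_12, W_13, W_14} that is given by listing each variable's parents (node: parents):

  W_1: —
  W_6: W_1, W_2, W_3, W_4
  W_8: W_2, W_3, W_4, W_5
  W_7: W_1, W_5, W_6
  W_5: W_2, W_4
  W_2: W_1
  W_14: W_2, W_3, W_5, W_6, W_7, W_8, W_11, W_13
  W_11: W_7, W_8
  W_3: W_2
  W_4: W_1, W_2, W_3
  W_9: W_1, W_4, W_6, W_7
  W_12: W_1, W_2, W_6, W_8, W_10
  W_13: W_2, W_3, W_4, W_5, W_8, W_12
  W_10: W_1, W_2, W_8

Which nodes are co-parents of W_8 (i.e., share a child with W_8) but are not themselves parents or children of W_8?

Children of W_8: W_10, W_11, W_12, W_13, W_14.
  W_10's other parents are W_1, W_2.
  parents(W_11) \ {W_8} = {W_7}.
  W_12's other parents are W_1, W_2, W_6, W_10.
  parents(W_13) \ {W_8} = {W_2, W_3, W_4, W_5, W_12}.
  W_14's other parents are W_2, W_3, W_5, W_6, W_7, W_11, W_13.
Excluding nodes already adjacent to W_8 (W_2, W_3, W_4, W_5, W_10, W_11, W_12, W_13, W_14), the co-parent-only contribution is {W_1, W_6, W_7}.

{W_1, W_6, W_7}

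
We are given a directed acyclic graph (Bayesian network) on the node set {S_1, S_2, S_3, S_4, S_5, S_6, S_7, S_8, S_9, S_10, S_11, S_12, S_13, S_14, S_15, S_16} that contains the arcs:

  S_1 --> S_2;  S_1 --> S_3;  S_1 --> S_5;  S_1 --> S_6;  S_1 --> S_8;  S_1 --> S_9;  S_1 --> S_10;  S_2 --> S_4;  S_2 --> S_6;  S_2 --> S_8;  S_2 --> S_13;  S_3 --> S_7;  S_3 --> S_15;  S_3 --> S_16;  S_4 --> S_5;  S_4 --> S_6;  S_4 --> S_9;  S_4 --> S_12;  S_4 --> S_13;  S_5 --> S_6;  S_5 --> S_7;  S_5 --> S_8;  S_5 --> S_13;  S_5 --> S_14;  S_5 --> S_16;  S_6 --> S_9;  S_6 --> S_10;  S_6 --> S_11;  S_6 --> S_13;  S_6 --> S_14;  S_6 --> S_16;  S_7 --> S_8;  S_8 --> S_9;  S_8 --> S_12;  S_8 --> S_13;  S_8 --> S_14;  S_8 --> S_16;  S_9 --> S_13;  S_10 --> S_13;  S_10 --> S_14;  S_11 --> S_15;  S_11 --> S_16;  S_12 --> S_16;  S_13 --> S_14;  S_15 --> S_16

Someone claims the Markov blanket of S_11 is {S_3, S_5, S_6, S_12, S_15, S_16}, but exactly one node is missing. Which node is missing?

S_8

Pa(S_11) = {S_6}.
S_11's children: S_15, S_16.
Parents of each child, excluding S_11:
  S_15: S_3
  S_16: S_3, S_5, S_6, S_8, S_12, S_15
MB(S_11) = {S_3, S_5, S_6, S_8, S_12, S_15, S_16}.
Comparing with the claimed set, S_8 is missing.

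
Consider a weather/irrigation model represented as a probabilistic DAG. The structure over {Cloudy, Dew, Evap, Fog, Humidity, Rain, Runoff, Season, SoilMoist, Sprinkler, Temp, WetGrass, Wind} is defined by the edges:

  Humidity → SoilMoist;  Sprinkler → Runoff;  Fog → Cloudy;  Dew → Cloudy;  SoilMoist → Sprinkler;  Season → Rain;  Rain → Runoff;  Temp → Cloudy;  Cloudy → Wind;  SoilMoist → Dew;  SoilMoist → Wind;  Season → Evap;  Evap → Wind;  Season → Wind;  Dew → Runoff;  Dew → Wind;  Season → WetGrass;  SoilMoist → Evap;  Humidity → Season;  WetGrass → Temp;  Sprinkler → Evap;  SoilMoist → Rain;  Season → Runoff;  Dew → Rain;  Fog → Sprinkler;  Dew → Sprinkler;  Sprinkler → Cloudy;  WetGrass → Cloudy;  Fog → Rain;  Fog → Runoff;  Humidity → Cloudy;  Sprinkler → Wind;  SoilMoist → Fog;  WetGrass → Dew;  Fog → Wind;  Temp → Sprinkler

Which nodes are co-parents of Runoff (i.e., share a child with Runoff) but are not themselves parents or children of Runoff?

Runoff has no children, so it has no co-parents. The set is empty.

{}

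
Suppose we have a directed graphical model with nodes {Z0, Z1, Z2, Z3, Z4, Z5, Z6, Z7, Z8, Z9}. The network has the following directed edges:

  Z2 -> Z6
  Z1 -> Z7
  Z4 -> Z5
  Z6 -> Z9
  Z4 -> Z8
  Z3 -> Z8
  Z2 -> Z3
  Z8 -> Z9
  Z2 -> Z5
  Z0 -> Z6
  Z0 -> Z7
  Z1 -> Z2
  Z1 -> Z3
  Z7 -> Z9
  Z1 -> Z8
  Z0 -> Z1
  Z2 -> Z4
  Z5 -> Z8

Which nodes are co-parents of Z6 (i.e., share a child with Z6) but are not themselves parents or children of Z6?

{Z7, Z8}

Children of Z6: Z9.
  parents(Z9) \ {Z6} = {Z7, Z8}.
Excluding nodes already adjacent to Z6 (Z0, Z2, Z9), the co-parent-only contribution is {Z7, Z8}.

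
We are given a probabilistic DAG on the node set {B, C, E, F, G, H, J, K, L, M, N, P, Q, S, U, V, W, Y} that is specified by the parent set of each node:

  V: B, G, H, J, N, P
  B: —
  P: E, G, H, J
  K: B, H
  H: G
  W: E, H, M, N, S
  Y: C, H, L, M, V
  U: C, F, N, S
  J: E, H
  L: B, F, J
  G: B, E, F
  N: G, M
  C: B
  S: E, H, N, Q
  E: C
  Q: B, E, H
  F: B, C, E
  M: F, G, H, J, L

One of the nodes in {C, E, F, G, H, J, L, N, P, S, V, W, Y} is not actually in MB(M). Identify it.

Recall MB(v) = parents ∪ children ∪ spouses, where spouses are the other parents of v's children.
M's parents: F, G, H, J, L.
Children of M: N, W, Y.
For each child, the remaining parents (spouses of M):
  N also has parent G.
  W also has parents E, H, N, S.
  parents(Y) \ {M} = {C, H, L, V}.
MB(M) = {C, E, F, G, H, J, L, N, S, V, W, Y}.
P is neither a parent, child, nor co-parent of M, so it does not belong.

P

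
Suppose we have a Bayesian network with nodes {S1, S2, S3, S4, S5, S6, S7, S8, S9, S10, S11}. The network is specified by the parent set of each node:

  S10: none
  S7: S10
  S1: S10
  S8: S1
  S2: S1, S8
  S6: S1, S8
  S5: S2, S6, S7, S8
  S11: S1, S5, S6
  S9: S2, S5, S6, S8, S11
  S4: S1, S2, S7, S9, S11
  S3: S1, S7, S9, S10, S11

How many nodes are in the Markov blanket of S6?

The Markov blanket of a node is its parents, its children, and the other parents of its children.
Parents of S6: S1, S8.
S6's children: S5, S9, S11.
Other parents of S6's children:
  S5 also has parents S2, S7, S8.
  S11's other parents are S1, S5.
  parents(S9) \ {S6} = {S2, S5, S8, S11}.
MB(S6) = {S1, S2, S5, S7, S8, S9, S11}, which has 7 nodes.

7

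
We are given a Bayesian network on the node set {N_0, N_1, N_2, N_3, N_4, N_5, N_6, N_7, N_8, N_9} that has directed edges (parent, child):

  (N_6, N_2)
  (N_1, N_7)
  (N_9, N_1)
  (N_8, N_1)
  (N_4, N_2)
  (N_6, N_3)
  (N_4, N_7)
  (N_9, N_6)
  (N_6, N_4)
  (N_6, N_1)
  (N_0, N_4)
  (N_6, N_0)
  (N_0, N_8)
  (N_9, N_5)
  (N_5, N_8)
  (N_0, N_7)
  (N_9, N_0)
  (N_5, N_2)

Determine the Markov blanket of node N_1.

Recall MB(v) = parents ∪ children ∪ spouses, where spouses are the other parents of v's children.
N_1 has parents N_6, N_8, N_9.
N_1's children: N_7.
Other parents of N_1's children:
  parents(N_7) \ {N_1} = {N_0, N_4}.
Union: {N_6, N_8, N_9} ∪ {N_7} ∪ {N_0, N_4} = {N_0, N_4, N_6, N_7, N_8, N_9}.

{N_0, N_4, N_6, N_7, N_8, N_9}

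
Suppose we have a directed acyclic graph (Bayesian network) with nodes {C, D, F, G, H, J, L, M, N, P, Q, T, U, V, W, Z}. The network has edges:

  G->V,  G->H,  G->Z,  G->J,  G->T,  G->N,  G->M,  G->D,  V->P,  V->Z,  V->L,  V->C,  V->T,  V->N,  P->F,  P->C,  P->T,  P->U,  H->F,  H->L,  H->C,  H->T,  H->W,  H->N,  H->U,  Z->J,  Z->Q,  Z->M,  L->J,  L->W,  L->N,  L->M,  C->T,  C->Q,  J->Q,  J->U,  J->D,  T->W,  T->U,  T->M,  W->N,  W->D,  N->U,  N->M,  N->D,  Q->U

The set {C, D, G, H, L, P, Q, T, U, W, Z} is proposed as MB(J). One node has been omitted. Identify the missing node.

By definition, MB(J) is built from J's parents, J's children, and the co-parents of J.
Children of J: D, Q, U.
Pa(J) = {G, L, Z}.
For each child, the remaining parents (spouses of J):
  Q also has parents C, Z.
  U's other parents are H, N, P, Q, T.
  D also has parents G, N, W.
MB(J) = {C, D, G, H, L, N, P, Q, T, U, W, Z}.
Comparing with the claimed set, N is missing.

N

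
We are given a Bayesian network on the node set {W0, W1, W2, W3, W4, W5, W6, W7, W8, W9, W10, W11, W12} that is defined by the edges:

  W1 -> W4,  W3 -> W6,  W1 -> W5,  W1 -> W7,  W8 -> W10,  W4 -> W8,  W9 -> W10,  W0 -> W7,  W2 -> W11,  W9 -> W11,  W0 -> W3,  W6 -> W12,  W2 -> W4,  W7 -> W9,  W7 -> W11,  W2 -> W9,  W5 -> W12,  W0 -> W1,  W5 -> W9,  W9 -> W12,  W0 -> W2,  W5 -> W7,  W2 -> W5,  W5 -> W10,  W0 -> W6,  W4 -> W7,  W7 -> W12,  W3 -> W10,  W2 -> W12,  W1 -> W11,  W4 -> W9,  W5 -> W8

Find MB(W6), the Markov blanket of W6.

{W0, W2, W3, W5, W7, W9, W12}

By definition, MB(W6) is built from W6's parents, W6's children, and the co-parents of W6.
W6's children: W12.
Pa(W6) = {W0, W3}.
Parents of each child, excluding W6:
  W12's other parents are W2, W5, W7, W9.
Union: {W0, W3} ∪ {W12} ∪ {W2, W5, W7, W9} = {W0, W2, W3, W5, W7, W9, W12}.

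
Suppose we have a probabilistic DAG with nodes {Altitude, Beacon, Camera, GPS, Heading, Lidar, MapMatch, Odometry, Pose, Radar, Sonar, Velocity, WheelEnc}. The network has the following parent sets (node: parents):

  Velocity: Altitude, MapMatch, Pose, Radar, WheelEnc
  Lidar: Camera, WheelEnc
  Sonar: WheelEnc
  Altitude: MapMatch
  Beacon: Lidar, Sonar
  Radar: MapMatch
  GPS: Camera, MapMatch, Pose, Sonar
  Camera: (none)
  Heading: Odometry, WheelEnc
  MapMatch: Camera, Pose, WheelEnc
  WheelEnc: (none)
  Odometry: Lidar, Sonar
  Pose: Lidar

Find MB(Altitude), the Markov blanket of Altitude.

Recall MB(v) = parents ∪ children ∪ spouses, where spouses are the other parents of v's children.
Altitude's children: Velocity.
Altitude's parents: MapMatch.
Parents of each child, excluding Altitude:
  Velocity's other parents are MapMatch, Pose, Radar, WheelEnc.
MB(Altitude) = {MapMatch, Pose, Radar, Velocity, WheelEnc}.

{MapMatch, Pose, Radar, Velocity, WheelEnc}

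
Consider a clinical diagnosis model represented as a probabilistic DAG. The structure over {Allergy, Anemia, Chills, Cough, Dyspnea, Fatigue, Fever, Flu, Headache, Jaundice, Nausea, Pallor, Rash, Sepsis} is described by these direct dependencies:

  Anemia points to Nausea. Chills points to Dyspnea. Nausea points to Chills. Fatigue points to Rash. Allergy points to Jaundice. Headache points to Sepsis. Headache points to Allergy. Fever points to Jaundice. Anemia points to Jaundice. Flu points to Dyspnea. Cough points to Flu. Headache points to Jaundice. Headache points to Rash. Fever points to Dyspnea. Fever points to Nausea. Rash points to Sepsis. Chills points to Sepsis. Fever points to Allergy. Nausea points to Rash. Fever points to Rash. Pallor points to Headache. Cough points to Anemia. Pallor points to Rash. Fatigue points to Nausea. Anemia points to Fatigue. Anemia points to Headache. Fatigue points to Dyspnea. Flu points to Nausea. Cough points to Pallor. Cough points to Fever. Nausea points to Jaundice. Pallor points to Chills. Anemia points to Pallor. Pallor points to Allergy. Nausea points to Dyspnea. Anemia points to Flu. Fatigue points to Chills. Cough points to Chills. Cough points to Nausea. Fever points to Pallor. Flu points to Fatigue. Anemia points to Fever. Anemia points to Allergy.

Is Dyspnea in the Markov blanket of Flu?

Dyspnea is a child of Flu.
So Dyspnea ∈ MB(Flu).

Yes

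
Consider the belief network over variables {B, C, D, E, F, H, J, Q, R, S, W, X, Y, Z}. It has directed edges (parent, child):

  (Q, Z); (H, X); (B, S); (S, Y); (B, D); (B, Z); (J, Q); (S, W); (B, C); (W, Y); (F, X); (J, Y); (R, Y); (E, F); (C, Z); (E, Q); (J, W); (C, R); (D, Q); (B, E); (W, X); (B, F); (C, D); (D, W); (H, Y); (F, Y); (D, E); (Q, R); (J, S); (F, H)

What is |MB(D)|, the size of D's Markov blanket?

A node's Markov blanket = Pa ∪ Ch ∪ (parents of Ch other than the node itself).
Children of D: E, Q, W.
Pa(D) = {B, C}.
For each child, the remaining parents (spouses of D):
  E: B
  Q: E, J
  W: J, S
MB(D) = {B, C, E, J, Q, S, W}, which has 7 nodes.

7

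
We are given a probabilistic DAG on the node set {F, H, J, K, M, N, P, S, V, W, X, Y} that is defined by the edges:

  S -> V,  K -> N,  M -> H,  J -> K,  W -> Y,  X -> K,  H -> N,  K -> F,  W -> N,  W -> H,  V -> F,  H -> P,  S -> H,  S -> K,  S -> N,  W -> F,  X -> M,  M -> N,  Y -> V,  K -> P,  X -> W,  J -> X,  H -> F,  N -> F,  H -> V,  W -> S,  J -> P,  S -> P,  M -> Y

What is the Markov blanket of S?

A node's Markov blanket = Pa ∪ Ch ∪ (parents of Ch other than the node itself).
Parents of S: W.
Children of S: H, K, N, P, V.
Co-parents of S (other parents of its children):
  K's other parents are J, X.
  H also has parents M, W.
  P's other parents are H, J, K.
  parents(V) \ {S} = {H, Y}.
  N's other parents are H, K, M, W.
Taking the union gives {H, J, K, M, N, P, V, W, X, Y}.

{H, J, K, M, N, P, V, W, X, Y}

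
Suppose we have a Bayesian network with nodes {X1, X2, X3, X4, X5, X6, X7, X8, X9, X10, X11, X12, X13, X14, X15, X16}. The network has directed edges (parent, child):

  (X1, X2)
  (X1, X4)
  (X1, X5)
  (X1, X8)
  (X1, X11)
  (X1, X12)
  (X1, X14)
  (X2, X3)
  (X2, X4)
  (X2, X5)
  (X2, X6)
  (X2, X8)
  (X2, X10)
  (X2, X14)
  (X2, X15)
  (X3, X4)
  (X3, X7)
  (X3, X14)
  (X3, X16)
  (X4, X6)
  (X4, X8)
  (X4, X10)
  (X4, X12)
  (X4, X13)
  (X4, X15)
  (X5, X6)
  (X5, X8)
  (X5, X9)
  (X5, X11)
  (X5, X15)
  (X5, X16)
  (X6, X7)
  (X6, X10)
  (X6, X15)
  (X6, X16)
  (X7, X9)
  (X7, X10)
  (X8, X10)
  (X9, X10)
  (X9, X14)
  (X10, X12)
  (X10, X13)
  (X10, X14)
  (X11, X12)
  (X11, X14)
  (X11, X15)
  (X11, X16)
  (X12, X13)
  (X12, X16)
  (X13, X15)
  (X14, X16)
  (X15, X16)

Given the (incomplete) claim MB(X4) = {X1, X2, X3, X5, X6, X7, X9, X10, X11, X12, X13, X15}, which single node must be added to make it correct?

X8

Recall MB(v) = parents ∪ children ∪ spouses, where spouses are the other parents of v's children.
X4's parents: X1, X2, X3.
Children of X4: X6, X8, X10, X12, X13, X15.
Co-parents of X4 (other parents of its children):
  X6: X2, X5
  X8: X1, X2, X5
  X10: X2, X6, X7, X8, X9
  X12: X1, X10, X11
  X13: X10, X12
  X15: X2, X5, X6, X11, X13
MB(X4) = {X1, X2, X3, X5, X6, X7, X8, X9, X10, X11, X12, X13, X15}.
Comparing with the claimed set, X8 is missing.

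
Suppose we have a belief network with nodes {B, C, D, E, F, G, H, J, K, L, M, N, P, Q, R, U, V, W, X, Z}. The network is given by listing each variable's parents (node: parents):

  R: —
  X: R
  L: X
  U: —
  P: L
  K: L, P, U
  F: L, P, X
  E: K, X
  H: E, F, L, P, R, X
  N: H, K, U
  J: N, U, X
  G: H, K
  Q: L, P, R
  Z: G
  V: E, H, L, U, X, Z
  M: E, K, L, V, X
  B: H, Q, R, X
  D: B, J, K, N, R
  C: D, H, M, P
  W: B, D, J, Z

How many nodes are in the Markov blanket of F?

By definition, MB(F) is built from F's parents, F's children, and the co-parents of F.
F's parents: L, P, X.
Children of F: H.
For each child, the remaining parents (spouses of F):
  H's other parents are E, L, P, R, X.
MB(F) = {E, H, L, P, R, X}, which has 6 nodes.

6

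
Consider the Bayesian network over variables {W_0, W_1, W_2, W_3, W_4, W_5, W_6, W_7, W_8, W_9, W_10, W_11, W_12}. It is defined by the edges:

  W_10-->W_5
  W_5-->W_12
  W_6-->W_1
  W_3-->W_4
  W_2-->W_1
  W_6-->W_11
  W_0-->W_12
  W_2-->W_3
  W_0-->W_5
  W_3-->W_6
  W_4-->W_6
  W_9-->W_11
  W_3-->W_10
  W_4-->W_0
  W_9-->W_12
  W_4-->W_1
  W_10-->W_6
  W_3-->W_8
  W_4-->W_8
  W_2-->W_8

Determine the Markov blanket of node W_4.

By definition, MB(W_4) is built from W_4's parents, W_4's children, and the co-parents of W_4.
Parents of W_4: W_3.
W_4 has children W_0, W_1, W_6, W_8.
Co-parents of W_4 (other parents of its children):
  W_6: W_3, W_10
  W_0: —
  W_8: W_2, W_3
  W_1: W_2, W_6
Taking the union gives {W_0, W_1, W_2, W_3, W_6, W_8, W_10}.

{W_0, W_1, W_2, W_3, W_6, W_8, W_10}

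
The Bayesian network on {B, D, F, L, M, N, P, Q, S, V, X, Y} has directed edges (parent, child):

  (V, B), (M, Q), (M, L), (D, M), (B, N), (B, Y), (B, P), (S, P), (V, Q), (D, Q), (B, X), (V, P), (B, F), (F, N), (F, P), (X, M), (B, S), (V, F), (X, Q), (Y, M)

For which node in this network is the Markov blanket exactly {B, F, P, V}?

The target node must have every member of {B, F, P, V} as a parent, child, or co-parent, and no others.
Parents of S: B; children: P; co-parents: B, F, V.
These exactly cover the given set, so the node is S.

S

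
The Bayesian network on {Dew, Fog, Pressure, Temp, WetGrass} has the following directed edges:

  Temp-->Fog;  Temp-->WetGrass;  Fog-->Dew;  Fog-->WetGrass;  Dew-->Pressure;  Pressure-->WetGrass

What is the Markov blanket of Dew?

Dew's children: Pressure.
Pa(Dew) = {Fog}.
Co-parents of Dew (other parents of its children):
  Pressure: no additional parents.
MB(Dew) = {Fog, Pressure}.

{Fog, Pressure}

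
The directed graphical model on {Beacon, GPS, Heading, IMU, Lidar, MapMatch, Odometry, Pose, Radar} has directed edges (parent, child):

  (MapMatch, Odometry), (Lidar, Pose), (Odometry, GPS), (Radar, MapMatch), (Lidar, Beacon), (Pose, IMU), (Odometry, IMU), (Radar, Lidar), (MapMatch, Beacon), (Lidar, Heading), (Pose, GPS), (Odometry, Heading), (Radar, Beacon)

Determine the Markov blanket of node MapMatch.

{Beacon, Lidar, Odometry, Radar}

Recall MB(v) = parents ∪ children ∪ spouses, where spouses are the other parents of v's children.
Pa(MapMatch) = {Radar}.
MapMatch's children: Beacon, Odometry.
Other parents of MapMatch's children:
  Beacon also has parents Lidar, Radar.
  Odometry has no other parent.
MB(MapMatch) = {Beacon, Lidar, Odometry, Radar}.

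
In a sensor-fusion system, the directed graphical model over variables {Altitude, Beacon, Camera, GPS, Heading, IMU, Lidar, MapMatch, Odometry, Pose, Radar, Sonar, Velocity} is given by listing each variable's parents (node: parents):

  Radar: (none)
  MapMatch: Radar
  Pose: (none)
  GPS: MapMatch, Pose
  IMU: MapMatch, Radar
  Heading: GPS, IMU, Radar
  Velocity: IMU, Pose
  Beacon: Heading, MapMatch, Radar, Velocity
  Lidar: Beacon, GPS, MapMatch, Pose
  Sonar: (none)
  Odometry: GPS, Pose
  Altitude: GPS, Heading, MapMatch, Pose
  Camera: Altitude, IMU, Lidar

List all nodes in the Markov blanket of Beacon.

Beacon's children: Lidar.
Beacon has parents Heading, MapMatch, Radar, Velocity.
Other parents of Beacon's children:
  Lidar: GPS, MapMatch, Pose
MB(Beacon) = {GPS, Heading, Lidar, MapMatch, Pose, Radar, Velocity}.

{GPS, Heading, Lidar, MapMatch, Pose, Radar, Velocity}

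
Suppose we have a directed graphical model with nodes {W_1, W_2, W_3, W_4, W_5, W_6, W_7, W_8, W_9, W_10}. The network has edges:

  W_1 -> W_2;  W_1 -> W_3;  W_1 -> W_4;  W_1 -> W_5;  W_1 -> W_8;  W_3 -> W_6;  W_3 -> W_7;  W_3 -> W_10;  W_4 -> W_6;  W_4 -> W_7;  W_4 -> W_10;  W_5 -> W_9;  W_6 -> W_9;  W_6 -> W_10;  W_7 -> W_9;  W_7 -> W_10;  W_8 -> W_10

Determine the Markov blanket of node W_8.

The Markov blanket of a node is its parents, its children, and the other parents of its children.
W_8's parents: W_1.
Children of W_8: W_10.
Co-parents of W_8 (other parents of its children):
  W_10: W_3, W_4, W_6, W_7
So the Markov blanket of W_8 is {W_1, W_3, W_4, W_6, W_7, W_10}.

{W_1, W_3, W_4, W_6, W_7, W_10}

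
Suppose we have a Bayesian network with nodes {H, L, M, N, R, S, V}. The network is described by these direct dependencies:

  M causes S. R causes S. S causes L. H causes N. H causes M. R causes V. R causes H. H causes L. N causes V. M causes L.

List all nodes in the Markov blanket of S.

The Markov blanket of a node is its parents, its children, and the other parents of its children.
S's parents: M, R.
S has child L.
For each child, the remaining parents (spouses of S):
  L: H, M
So the Markov blanket of S is {H, L, M, R}.

{H, L, M, R}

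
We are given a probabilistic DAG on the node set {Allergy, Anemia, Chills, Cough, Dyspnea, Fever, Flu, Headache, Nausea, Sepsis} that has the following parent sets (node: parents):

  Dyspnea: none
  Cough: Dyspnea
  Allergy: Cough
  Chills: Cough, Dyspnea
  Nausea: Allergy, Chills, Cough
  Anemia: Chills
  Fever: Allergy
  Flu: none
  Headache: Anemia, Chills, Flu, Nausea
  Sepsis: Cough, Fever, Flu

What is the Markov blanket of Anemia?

The Markov blanket of a node is its parents, its children, and the other parents of its children.
Pa(Anemia) = {Chills}.
Anemia's children: Headache.
For each child, the remaining parents (spouses of Anemia):
  Headache: Chills, Flu, Nausea
Taking the union gives {Chills, Flu, Headache, Nausea}.

{Chills, Flu, Headache, Nausea}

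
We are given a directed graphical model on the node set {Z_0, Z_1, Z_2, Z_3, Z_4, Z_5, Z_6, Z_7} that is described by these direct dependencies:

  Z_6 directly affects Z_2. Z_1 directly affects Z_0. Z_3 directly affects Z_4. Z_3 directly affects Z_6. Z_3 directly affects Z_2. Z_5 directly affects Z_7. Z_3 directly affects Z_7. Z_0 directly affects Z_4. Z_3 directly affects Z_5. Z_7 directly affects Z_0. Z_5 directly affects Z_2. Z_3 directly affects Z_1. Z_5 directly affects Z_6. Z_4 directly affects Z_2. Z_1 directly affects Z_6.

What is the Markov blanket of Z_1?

{Z_0, Z_3, Z_5, Z_6, Z_7}

A node's Markov blanket = Pa ∪ Ch ∪ (parents of Ch other than the node itself).
Z_1's parents: Z_3.
Children of Z_1: Z_0, Z_6.
Other parents of Z_1's children:
  Z_6 also has parents Z_3, Z_5.
  Z_0's other parent is Z_7.
So the Markov blanket of Z_1 is {Z_0, Z_3, Z_5, Z_6, Z_7}.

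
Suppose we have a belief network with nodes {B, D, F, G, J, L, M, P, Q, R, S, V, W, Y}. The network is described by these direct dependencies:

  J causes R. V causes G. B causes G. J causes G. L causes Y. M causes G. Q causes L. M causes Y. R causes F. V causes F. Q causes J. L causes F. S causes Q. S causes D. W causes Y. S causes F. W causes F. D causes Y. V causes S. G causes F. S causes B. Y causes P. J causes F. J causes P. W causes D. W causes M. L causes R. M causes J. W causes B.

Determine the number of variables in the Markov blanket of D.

5

By definition, MB(D) is built from D's parents, D's children, and the co-parents of D.
Parents of D: S, W.
Ch(D) = {Y}.
Parents of each child, excluding D:
  Y's other parents are L, M, W.
MB(D) = {L, M, S, W, Y}, which has 5 nodes.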